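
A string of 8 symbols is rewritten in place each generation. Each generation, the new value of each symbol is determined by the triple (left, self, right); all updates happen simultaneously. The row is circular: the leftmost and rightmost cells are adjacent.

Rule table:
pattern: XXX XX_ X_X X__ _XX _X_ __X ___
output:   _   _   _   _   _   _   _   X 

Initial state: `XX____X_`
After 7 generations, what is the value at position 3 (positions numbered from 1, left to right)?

generation 1: ___XX___
generation 2: XX____XX
generation 3: ___XX___  (repeats generation 1; period 2)
generation 7: ___XX___
position 3 holds _

_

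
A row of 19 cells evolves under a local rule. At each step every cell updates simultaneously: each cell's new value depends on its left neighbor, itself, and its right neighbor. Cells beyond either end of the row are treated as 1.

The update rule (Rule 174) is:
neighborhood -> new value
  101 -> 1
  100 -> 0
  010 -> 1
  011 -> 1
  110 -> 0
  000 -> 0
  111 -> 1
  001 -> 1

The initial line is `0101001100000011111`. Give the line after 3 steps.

1111011000000111111
1110110000001111111
1101100000011111111

1101100000011111111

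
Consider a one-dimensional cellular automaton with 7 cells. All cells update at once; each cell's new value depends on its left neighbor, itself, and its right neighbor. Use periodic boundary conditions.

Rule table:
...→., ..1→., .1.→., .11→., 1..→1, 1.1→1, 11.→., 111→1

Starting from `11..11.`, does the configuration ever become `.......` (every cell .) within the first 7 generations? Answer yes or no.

generation 1: ..1...1
generation 2: 1..1...
generation 3: .1..1..
generation 4: ..1..1.
generation 5: ...1..1
generation 6: 1...1..
generation 7: .1...1.
generation 7 is .1...1., still not uniform .

no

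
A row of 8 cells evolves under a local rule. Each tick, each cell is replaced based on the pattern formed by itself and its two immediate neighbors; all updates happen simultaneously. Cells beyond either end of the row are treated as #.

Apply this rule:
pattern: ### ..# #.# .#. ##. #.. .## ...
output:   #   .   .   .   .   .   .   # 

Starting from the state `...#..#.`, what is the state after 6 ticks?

..####..

.#......
...####.
.#..##..
........
.######.
..####..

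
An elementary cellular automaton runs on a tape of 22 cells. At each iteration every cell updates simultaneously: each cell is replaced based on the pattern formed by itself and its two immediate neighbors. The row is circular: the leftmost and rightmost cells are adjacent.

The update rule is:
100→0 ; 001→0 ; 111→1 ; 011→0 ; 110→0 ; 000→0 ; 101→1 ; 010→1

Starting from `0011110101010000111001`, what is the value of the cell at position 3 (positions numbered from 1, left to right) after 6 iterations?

0

0001101111110000010001
0000010111100000010001
0000011011000000010001
0000000100000000010001
0000000100000000010001  (fixed point — unchanged through iteration 6)
position 3 holds 0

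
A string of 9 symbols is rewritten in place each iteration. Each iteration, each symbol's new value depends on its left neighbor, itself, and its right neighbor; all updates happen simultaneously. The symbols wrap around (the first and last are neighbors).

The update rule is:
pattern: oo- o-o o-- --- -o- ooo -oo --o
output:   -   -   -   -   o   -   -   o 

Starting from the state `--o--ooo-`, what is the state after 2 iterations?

-oo-o----
o---o----

o---o----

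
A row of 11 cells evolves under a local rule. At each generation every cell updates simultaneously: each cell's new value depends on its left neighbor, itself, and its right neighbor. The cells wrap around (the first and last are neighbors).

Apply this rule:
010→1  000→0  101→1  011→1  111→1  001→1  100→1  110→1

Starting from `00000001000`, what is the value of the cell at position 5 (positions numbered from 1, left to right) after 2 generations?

generation 1: 00000011100
generation 2: 00000111110
position 5 holds 0

0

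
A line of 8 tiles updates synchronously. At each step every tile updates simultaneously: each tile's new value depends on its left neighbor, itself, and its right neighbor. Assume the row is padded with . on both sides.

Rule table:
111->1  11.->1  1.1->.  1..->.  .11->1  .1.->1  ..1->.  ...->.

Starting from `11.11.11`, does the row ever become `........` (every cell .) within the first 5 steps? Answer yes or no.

no

11.11.11  (fixed point — unchanged through step 5)
step 5 is 11.11.11, still not uniform .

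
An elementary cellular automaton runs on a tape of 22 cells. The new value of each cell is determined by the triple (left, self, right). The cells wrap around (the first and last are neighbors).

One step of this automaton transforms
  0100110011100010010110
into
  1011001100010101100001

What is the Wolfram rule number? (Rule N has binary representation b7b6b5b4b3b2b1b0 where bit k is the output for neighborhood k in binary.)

18

position 9: 111 → 0  (bit 7 = 0)
position 5: 110 → 0  (bit 6 = 0)
position 18: 101 → 0  (bit 5 = 0)
position 2: 100 → 1  (bit 4 = 1)
position 4: 011 → 0  (bit 3 = 0)
position 1: 010 → 0  (bit 2 = 0)
position 0: 001 → 1  (bit 1 = 1)
position 12: 000 → 0  (bit 0 = 0)
bits b7..b0 = 00010010 = 18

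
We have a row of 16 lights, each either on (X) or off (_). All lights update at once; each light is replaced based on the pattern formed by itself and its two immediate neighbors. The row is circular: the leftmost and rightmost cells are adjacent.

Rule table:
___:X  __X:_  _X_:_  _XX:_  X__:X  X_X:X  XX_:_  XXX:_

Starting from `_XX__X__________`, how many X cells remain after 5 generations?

___X__XXXXXXXXXX
XX__X___________
__X__XXXXXXXXXX_
X__X___________X
_X__XXXXXXXXXX__
count of X: 11

11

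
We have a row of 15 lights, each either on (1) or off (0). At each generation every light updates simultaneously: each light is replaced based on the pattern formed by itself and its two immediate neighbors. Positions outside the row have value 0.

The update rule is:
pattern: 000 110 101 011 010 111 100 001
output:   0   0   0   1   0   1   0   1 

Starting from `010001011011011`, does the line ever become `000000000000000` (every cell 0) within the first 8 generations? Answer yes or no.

no

100010010010010
000100100100100
001001001001000
010010010010000
100100100100000
001001001000000
010010010000000
100100100000000
generation 8 is 100100100000000, still not uniform 0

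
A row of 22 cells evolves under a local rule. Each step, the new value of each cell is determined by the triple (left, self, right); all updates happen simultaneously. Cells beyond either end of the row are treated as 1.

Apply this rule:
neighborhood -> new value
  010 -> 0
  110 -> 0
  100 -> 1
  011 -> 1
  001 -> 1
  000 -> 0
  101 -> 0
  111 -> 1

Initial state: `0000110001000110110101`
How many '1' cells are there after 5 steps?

1001101010101100100001
0111000000001011010011
0110100000010010001111
0100010000101101011111
0010101001001000011111
count of 1: 10

10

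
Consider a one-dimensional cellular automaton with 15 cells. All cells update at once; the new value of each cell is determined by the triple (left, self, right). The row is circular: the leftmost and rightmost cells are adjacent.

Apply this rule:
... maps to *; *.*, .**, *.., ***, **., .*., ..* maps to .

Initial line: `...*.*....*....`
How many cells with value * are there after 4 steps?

step 1: **.....**...***
step 2: ...***....*....
step 3: **.....**...***  (repeats step 1; period 2)
step 4: ...***....*....
count of *: 4

4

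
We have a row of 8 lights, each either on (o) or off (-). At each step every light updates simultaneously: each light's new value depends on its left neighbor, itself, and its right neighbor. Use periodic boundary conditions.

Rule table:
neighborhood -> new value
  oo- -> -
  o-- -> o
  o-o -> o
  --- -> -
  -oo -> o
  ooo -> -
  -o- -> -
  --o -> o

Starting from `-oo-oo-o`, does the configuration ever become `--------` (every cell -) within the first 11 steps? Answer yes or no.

no

oo-oo-o-
o-oo-o-o
-oo-o-oo
oo-o-oo-
o-o-oo-o
-o-oo-oo
o-oo-oo-
-oo-oo-o  (repeats step 0; period 8)
step 11: -oo-o-oo
step 11 is -oo-o-oo, still not uniform -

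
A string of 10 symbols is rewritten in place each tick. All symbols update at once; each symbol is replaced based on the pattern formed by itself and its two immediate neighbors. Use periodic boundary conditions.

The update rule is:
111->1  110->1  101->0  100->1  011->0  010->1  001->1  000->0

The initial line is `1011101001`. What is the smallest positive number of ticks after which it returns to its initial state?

5

1001101110
1110100110
0110111010
1010011011
1011101001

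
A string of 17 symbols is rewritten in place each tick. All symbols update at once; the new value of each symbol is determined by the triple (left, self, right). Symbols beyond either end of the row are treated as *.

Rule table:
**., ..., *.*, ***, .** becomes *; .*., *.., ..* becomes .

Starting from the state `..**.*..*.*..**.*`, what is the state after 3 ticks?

tick 1: ..***....*...****
tick 2: ..***.**...*.****
tick 3: ..******.*..*****

..******.*..*****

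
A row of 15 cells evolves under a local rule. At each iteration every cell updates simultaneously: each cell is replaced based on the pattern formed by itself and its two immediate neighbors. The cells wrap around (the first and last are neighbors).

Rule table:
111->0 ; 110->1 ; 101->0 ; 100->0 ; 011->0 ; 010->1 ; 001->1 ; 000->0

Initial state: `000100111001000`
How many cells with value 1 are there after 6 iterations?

7

001101001011000
010101011001000
110101001011000
010101011001001
010101001011011
010101011001001
count of 1: 7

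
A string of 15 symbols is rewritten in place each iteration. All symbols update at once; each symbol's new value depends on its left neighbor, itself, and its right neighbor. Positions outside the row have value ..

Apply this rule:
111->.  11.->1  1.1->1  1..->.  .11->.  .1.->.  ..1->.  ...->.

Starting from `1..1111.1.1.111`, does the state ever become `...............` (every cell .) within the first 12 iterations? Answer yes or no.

......11.1.1..1
.......11.1....
........11.....
.........1.....
...............
all cells are . at iteration 5

yes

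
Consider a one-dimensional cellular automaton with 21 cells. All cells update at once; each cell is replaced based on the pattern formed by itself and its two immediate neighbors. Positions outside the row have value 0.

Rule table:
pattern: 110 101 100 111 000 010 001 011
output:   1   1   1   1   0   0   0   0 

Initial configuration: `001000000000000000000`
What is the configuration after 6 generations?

000100000000000000000
000010000000000000000
000001000000000000000
000000100000000000000
000000010000000000000
000000001000000000000

000000001000000000000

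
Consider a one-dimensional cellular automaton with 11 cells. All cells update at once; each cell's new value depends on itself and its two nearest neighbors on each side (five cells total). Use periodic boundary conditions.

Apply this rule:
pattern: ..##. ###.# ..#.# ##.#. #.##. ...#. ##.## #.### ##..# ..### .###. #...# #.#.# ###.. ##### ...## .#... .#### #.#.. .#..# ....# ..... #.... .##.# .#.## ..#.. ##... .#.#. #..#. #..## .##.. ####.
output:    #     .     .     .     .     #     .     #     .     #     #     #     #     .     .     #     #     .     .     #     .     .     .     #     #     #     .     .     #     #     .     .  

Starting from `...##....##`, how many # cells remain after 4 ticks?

5

.###....##.
###....##..
##....##..#
#....##..##
count of #: 5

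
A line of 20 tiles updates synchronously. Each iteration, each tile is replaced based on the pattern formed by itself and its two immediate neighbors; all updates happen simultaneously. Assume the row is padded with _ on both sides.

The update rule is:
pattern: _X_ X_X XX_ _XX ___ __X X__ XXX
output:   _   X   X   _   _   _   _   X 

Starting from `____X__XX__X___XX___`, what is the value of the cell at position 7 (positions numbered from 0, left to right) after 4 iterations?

_

iteration 1: ________X_______X___
iteration 2: ____________________
iteration 3: ____________________  (fixed point — unchanged through iteration 4)
position 7 holds _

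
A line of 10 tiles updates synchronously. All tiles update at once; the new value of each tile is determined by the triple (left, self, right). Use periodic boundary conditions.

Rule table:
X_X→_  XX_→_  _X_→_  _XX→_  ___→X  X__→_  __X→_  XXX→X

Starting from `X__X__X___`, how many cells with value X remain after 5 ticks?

tick 1: ________X_
tick 2: XXXXXXX___
tick 3: _XXXXX__X_
tick 4: __XXX_____
tick 5: X__X__XXXX
count of X: 6

6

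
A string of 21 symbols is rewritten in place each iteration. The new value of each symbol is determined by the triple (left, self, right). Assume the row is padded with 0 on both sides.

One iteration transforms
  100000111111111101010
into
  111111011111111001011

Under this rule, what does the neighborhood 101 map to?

At position 16 the neighborhood is 101; the next row has 0 there.

0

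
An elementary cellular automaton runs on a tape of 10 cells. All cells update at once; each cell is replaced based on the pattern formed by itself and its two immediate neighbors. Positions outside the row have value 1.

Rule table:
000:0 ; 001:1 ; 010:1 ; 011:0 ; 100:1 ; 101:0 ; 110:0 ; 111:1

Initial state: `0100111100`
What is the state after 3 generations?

0111011011
0010000001
1111000010

1111000010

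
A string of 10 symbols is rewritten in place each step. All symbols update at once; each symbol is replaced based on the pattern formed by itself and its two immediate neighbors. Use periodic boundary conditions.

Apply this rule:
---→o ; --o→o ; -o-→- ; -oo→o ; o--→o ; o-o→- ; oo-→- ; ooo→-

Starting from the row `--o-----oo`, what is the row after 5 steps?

oo-oooooo-
o--o------
-oo-oooooo
-o--o-----
o-oo-ooooo

o-oo-ooooo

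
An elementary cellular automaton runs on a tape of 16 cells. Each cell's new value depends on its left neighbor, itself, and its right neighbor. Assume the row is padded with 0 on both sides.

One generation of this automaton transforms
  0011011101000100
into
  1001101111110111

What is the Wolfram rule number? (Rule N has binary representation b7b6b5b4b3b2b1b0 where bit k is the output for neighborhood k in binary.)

245

position 6: 111 → 1  (bit 7 = 1)
position 3: 110 → 1  (bit 6 = 1)
position 4: 101 → 1  (bit 5 = 1)
position 10: 100 → 1  (bit 4 = 1)
position 2: 011 → 0  (bit 3 = 0)
position 9: 010 → 1  (bit 2 = 1)
position 1: 001 → 0  (bit 1 = 0)
position 0: 000 → 1  (bit 0 = 1)
bits b7..b0 = 11110101 = 245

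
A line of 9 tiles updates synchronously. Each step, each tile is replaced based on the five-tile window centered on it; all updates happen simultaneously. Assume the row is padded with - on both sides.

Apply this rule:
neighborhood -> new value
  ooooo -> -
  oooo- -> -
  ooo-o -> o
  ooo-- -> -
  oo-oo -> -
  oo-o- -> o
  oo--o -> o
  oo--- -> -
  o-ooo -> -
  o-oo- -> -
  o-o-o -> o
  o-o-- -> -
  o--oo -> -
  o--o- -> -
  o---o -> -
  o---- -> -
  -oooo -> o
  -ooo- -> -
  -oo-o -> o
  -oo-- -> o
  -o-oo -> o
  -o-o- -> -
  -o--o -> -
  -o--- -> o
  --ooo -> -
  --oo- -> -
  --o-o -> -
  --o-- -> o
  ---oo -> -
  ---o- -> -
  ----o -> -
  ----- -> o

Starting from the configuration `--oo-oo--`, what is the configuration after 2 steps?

o--o--oo-

step 1: ---o--o--
step 2: o--o--oo-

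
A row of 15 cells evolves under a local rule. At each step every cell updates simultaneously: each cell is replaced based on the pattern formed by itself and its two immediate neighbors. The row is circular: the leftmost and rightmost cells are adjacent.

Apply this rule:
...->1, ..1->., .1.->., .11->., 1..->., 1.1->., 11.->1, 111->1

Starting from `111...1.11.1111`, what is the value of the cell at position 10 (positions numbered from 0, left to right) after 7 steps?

step 1: 111.1....1..111
step 2: 111...11.....11
step 3: 111.1..1.111..1
step 4: 111.......11...
step 5: .11.11111..1.1.
step 6: ..1..1111......
step 7: 1.....111.11111
position 10 holds 1

1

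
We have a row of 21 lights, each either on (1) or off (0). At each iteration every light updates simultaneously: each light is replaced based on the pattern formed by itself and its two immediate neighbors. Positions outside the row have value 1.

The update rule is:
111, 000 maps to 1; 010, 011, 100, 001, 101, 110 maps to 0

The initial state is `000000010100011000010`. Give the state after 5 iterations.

000100001111000011000

iteration 1: 011111000001000011000
iteration 2: 001110011100011000010
iteration 3: 000100001001000011000
iteration 4: 010001100000011000010
iteration 5: 000100001111000011000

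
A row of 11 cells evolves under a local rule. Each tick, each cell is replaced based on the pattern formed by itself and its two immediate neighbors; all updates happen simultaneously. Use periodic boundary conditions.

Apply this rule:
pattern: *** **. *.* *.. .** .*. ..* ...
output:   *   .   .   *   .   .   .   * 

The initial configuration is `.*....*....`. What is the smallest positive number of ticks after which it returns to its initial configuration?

3

..***..****
*..*.*..**.
.*....*....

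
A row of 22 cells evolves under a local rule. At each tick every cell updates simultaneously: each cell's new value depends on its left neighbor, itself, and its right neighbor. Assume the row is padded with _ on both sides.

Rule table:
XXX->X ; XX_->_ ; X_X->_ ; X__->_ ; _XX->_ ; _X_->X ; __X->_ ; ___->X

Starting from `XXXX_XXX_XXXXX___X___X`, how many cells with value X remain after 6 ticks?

10

_XX___X___XXX__X_X_X_X
____X_X_X__X___X_X_X_X
XXX_X_X_X__X_X_X_X_X_X
_X__X_X_X__X_X_X_X_X_X
_X__X_X_X__X_X_X_X_X_X  (fixed point — unchanged through tick 6)
count of X: 10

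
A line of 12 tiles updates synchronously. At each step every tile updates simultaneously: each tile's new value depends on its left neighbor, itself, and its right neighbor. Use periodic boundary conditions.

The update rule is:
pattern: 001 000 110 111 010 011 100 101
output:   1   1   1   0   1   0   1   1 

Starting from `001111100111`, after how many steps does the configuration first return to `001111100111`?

step 1: 110000111001
step 2: 011111001110
step 3: 100001110011
step 4: 111110011100
step 5: 000011100111
step 6: 111100111001
step 7: 000111001110
step 8: 111001110011
step 9: 001110011100
step 10: 110011100111
step 11: 011100111000
step 12: 100111001111
step 13: 111001110000
step 14: 001110011111
step 15: 110011100001
step 16: 011100111110
step 17: 100111000011
step 18: 111001111100
step 19: 001110000111
step 20: 110011111001
step 21: 011100001110
step 22: 100111110011
step 23: 111000011100
step 24: 001111100111

24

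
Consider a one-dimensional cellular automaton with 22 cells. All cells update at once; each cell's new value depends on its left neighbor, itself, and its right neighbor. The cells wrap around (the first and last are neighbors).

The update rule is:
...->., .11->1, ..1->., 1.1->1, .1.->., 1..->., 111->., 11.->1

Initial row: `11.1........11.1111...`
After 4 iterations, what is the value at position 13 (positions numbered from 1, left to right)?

iteration 1: 111.........1111..1...
iteration 2: 1.1.........1..1......
iteration 3: .1....................
iteration 4: ......................
position 13 holds .

.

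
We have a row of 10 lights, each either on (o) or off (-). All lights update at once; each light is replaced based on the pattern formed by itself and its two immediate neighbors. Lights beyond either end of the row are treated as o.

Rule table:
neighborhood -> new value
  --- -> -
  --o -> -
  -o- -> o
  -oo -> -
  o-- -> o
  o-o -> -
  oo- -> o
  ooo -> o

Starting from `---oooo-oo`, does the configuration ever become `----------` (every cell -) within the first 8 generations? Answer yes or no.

generation 1: o---ooo--o
generation 2: oo---ooo--
generation 3: ooo---ooo-
generation 4: oooo---oo-
generation 5: ooooo---o-
generation 6: oooooo--o-
generation 7: ooooooo-o-
generation 8: ooooooo-o-
generation 8 is ooooooo-o-, still not uniform -

no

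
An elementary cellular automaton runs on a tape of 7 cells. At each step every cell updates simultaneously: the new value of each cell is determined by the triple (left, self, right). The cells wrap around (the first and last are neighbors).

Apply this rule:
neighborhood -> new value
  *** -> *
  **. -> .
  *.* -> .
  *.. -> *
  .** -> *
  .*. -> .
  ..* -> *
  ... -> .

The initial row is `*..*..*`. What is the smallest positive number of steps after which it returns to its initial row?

step 1: .**.***
step 2: .*..**.
step 3: *.***.*
step 4: ..**..*
step 5: ***.**.
step 6: **..*..
step 7: *.**.**
step 8: ..*..**
step 9: **.***.
step 10: *..**..
step 11: .***.**
step 12: .**..*.
step 13: **.**.*
step 14: *..*..*

14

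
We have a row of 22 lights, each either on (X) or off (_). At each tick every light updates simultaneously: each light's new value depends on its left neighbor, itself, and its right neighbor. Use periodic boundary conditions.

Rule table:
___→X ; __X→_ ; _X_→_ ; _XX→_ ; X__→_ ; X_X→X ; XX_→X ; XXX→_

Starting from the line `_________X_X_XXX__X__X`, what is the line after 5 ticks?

_XXXXXXX__X_X__X______
_______X___X_____XXXXX
_XXXXX___X___XXX_____X
X____X_X___X___X_XXX__
__XX__X__X___X__X__X__

__XX__X__X___X__X__X__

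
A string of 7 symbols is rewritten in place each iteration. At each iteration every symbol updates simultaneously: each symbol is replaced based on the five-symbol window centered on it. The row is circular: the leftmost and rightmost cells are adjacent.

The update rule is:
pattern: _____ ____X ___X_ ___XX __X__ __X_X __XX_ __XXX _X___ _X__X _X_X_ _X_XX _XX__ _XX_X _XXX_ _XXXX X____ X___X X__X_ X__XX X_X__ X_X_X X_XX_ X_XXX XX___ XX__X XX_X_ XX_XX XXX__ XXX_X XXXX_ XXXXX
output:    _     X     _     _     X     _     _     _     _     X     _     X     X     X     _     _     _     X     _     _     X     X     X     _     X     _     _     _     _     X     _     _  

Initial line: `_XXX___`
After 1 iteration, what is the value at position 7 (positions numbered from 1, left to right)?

X

____X_X
position 7 holds X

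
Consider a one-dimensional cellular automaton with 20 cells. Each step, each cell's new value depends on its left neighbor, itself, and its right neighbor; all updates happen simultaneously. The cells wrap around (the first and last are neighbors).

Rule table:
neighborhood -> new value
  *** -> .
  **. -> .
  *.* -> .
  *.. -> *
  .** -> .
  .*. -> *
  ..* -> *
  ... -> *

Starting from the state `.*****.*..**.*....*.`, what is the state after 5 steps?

*......***...*******
.******...***.......
*......***...*******  (repeats step 1; period 2)
step 5: *......***...*******

*......***...*******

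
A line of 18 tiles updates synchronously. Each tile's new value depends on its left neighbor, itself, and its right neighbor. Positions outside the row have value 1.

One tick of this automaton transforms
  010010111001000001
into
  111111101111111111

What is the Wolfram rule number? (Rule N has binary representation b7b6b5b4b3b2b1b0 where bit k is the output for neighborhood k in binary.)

127

position 7: 111 → 0  (bit 7 = 0)
position 8: 110 → 1  (bit 6 = 1)
position 0: 101 → 1  (bit 5 = 1)
position 2: 100 → 1  (bit 4 = 1)
position 6: 011 → 1  (bit 3 = 1)
position 1: 010 → 1  (bit 2 = 1)
position 3: 001 → 1  (bit 1 = 1)
position 13: 000 → 1  (bit 0 = 1)
bits b7..b0 = 01111111 = 127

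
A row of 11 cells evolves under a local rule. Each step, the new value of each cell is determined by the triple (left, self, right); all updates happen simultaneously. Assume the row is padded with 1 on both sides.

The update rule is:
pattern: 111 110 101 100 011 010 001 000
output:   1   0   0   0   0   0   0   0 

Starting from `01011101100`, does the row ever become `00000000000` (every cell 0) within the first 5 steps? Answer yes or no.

step 1: 00001000000
step 2: 00000000000
all cells are 0 at step 2

yes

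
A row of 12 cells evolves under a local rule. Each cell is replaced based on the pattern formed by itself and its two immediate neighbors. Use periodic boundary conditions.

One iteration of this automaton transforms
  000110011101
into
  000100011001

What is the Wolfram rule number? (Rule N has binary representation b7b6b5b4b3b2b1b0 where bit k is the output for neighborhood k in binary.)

position 8: 111 → 1  (bit 7 = 1)
position 4: 110 → 0  (bit 6 = 0)
position 10: 101 → 0  (bit 5 = 0)
position 0: 100 → 0  (bit 4 = 0)
position 3: 011 → 1  (bit 3 = 1)
position 11: 010 → 1  (bit 2 = 1)
position 2: 001 → 0  (bit 1 = 0)
position 1: 000 → 0  (bit 0 = 0)
bits b7..b0 = 10001100 = 140

140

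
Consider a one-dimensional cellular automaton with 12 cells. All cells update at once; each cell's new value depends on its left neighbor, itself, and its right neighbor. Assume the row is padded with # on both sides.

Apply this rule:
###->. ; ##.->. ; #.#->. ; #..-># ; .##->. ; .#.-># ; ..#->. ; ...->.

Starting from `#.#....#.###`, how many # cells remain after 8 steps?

5

..##...#....
#...#..##...
.#..##...#..
.##...#..##.
...#..##....
#..##...#...
.#...#..##..
.##..##...#.
count of #: 5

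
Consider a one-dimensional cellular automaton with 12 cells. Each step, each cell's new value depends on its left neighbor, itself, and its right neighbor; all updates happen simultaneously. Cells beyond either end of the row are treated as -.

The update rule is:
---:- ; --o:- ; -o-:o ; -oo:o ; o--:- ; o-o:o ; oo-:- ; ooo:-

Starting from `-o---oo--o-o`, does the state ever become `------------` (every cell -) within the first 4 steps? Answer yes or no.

-o---o---ooo
-o---o---o--
-o---o---o--  (fixed point — unchanged through step 4)
step 4 is -o---o---o--, still not uniform -

no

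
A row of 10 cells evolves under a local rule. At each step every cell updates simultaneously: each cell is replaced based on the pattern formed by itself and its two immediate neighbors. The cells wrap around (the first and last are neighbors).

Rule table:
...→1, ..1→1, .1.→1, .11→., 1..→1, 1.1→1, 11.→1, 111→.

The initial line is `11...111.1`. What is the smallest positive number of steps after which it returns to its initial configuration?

.1111..11.
1...111.11
1111..11..
...111.111
111..11..1
..111.111.
11..11..11
.111.111..
1..11..111
111.111...
..11..1111
11.111...1
.11..1111.
1.111...11
11..1111..
.111...111
1..1111..1
111...111.
..1111..11
11...111.1

20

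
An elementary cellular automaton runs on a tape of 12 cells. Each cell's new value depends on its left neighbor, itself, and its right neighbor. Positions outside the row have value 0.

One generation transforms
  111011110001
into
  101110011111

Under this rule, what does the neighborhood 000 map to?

1

At position 9 the neighborhood is 000; the next row has 1 there.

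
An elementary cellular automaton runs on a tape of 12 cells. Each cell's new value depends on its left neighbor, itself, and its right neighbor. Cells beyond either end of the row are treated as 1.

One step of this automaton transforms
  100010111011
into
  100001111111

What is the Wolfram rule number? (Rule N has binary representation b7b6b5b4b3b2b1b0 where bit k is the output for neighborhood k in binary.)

position 7: 111 → 1  (bit 7 = 1)
position 0: 110 → 1  (bit 6 = 1)
position 5: 101 → 1  (bit 5 = 1)
position 1: 100 → 0  (bit 4 = 0)
position 6: 011 → 1  (bit 3 = 1)
position 4: 010 → 0  (bit 2 = 0)
position 3: 001 → 0  (bit 1 = 0)
position 2: 000 → 0  (bit 0 = 0)
bits b7..b0 = 11101000 = 232

232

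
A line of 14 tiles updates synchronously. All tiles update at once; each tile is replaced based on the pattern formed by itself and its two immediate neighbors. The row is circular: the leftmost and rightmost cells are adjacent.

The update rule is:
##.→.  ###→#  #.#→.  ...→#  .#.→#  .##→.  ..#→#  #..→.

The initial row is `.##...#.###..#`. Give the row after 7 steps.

...#.##.....#.

step 1: ....###..#..##
step 2: .###.#..##.#..
step 3: #.#..#.#...#.#
step 4: ..#.##.#.###..
step 5: ###....#..#..#
step 6: ##..####.##.#.
step 7: ...#.##.....#.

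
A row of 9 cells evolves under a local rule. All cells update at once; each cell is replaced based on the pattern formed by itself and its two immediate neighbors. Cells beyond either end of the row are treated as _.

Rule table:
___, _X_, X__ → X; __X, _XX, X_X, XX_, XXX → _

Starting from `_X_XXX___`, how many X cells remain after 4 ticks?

4

_X____XXX
_XXXX____
_____XXXX
XXXX_____
count of X: 4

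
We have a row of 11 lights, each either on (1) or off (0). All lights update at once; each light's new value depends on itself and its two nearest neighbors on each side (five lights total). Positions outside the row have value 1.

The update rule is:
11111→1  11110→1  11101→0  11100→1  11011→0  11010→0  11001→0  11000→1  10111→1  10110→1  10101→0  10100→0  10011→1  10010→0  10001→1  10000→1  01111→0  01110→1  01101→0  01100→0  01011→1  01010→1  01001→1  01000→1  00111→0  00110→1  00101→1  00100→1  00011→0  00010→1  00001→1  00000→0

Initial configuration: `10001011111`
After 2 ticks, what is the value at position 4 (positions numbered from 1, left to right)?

1

tick 1: 11111110111
tick 2: 11111100101
position 4 holds 1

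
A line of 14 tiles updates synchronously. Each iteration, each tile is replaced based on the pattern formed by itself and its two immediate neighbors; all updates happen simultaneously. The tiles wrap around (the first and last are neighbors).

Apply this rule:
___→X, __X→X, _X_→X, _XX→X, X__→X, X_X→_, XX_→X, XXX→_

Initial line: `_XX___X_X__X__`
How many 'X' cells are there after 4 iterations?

2

XXXXXXX_XXXXXX
______X_X_____
XXXXXXX_XXXXXX  (repeats iteration 1; period 2)
iteration 4: ______X_X_____
count of X: 2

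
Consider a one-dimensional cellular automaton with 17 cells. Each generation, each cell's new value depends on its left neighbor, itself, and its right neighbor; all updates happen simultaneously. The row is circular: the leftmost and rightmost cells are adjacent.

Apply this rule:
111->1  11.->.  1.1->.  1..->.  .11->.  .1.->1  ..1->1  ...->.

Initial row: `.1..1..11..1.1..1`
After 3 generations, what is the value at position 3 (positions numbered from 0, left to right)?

.

generation 1: .1.11.1...11.1.11
generation 2: .1....1..1...1...
generation 3: 11...11.11..11...
position 3 holds .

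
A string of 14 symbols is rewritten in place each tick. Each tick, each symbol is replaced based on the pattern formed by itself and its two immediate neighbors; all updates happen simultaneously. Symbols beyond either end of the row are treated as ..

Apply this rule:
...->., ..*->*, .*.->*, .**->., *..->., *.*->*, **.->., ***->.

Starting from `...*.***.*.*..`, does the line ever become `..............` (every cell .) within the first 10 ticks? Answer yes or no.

tick 1: ..***...****..
tick 2: .*.....*......
tick 3: **....**......
tick 4: .....*........
tick 5: ....**........
tick 6: ...*..........
tick 7: ..**..........
tick 8: .*............
tick 9: **............
tick 10: ..............
all cells are . at tick 10

yes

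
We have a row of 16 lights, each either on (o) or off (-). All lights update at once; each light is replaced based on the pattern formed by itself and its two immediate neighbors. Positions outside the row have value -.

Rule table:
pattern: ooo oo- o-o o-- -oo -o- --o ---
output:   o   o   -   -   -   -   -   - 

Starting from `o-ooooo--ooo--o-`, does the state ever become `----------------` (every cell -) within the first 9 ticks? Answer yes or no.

yes

---oooo---oo----
----ooo----o----
-----oo---------
------o---------
----------------
all cells are - at tick 5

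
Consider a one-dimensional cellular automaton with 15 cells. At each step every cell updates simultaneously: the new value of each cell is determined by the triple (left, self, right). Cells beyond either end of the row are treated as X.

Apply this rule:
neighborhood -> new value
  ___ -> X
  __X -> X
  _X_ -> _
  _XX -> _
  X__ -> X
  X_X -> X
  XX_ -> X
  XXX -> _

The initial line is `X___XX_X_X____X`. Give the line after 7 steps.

X_XX_XX_XXX____

XXXX_XX_X_XXXX_
___XX_XX_X___XX
XXX_XX_XX_XXX__
__XX_XX_XX__XXX
XX_XX_XX_XXX___
_XX_XX_XX__XXXX
X_XX_XX_XXX____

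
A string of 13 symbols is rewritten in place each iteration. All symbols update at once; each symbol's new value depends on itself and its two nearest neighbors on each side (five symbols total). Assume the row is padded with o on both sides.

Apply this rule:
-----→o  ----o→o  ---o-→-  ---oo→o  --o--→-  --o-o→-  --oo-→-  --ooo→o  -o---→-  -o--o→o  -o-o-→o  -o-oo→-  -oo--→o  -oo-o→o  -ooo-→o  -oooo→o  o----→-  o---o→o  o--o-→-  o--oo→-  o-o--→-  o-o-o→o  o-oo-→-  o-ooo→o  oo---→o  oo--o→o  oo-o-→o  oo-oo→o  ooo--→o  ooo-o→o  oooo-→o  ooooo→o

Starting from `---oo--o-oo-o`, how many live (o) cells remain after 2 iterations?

ooo-oo----ooo
oooo-oo-ooooo
count of o: 11

11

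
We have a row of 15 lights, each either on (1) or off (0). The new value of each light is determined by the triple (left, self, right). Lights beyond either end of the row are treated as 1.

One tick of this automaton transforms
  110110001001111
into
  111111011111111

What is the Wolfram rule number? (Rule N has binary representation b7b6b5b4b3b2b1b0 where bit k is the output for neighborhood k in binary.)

254

position 0: 111 → 1  (bit 7 = 1)
position 1: 110 → 1  (bit 6 = 1)
position 2: 101 → 1  (bit 5 = 1)
position 5: 100 → 1  (bit 4 = 1)
position 3: 011 → 1  (bit 3 = 1)
position 8: 010 → 1  (bit 2 = 1)
position 7: 001 → 1  (bit 1 = 1)
position 6: 000 → 0  (bit 0 = 0)
bits b7..b0 = 11111110 = 254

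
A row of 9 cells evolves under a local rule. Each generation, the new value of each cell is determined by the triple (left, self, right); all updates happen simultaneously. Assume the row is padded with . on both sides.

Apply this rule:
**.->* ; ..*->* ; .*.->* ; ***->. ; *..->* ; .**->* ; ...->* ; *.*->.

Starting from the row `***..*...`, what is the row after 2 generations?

*.*.....*

*.*******
*.*.....*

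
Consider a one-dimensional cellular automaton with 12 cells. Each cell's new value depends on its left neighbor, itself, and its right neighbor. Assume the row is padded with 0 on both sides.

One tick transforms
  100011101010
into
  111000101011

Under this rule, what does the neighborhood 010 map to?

At position 0 the neighborhood is 010; the next row has 1 there.

1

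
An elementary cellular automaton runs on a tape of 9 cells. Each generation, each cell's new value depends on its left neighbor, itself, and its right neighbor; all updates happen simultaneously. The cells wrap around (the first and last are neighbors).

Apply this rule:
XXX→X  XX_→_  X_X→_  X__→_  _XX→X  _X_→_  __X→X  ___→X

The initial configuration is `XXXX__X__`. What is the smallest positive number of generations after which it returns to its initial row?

XXX__X__X
XX__X__XX
X__X__XXX
__X__XXXX
_X__XXXX_
X__XXXX__
__XXXX__X
_XXXX__X_
XXXX__X__

9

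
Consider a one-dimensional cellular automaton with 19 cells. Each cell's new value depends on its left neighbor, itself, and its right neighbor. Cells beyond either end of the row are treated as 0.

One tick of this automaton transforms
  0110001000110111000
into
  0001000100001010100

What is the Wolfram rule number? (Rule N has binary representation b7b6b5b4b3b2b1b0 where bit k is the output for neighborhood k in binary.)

position 14: 111 → 1  (bit 7 = 1)
position 2: 110 → 0  (bit 6 = 0)
position 12: 101 → 1  (bit 5 = 1)
position 3: 100 → 1  (bit 4 = 1)
position 1: 011 → 0  (bit 3 = 0)
position 6: 010 → 0  (bit 2 = 0)
position 0: 001 → 0  (bit 1 = 0)
position 4: 000 → 0  (bit 0 = 0)
bits b7..b0 = 10110000 = 176

176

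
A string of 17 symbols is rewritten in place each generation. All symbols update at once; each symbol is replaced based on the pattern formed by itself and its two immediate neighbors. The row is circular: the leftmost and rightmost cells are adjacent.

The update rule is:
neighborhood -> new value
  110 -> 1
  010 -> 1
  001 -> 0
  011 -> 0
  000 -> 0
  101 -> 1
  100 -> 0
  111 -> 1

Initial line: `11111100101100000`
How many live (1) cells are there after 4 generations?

01111100110100000
00111100011100000
00011100001100000
00001100000100000
count of 1: 3

3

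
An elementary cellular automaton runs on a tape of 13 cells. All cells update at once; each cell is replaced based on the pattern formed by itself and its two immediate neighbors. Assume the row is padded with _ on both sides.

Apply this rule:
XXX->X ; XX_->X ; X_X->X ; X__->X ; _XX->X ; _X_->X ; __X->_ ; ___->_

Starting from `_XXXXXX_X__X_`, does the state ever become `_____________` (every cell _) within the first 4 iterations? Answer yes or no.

iteration 1: _XXXXXXXXX_XX
iteration 2: _XXXXXXXXXXXX
iteration 3: _XXXXXXXXXXXX  (fixed point — unchanged through iteration 4)
iteration 4 is _XXXXXXXXXXXX, still not uniform _

no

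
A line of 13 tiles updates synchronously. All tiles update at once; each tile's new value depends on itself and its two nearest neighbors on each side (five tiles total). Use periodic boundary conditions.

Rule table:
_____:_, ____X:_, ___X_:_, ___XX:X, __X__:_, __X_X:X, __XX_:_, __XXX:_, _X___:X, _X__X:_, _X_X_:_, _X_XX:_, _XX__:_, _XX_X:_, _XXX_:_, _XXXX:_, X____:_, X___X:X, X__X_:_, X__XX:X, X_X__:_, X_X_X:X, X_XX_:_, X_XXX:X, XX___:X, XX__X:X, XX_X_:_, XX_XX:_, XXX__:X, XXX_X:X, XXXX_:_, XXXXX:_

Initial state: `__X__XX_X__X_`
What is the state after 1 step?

X___X_______X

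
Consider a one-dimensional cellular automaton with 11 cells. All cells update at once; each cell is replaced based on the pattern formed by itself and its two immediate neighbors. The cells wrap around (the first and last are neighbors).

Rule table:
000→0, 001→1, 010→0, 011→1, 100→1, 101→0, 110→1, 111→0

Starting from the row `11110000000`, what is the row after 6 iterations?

iteration 1: 10011000001
iteration 2: 11111100011
iteration 3: 00000110110
iteration 4: 00001110111
iteration 5: 10011010101
iteration 6: 11111000001

11111000001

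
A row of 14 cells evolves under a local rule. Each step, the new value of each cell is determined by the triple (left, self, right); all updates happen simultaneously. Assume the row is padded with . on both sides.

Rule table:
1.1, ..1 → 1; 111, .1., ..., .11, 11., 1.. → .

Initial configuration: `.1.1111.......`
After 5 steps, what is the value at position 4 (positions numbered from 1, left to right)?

.

1.1...........
.1............
1.............
..............
..............
position 4 holds .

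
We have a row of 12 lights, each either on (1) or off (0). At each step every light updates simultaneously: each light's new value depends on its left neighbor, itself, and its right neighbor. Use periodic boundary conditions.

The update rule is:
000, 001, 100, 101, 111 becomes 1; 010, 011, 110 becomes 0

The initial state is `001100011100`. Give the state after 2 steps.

101101010101

step 1: 110011101011
step 2: 101101010101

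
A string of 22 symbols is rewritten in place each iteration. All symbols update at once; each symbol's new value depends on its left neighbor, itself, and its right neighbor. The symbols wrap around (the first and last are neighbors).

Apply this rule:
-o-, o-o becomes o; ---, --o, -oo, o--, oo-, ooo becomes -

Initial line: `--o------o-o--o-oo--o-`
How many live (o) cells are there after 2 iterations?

2

--o------ooo--oo----o-
--o-----------------o-
count of o: 2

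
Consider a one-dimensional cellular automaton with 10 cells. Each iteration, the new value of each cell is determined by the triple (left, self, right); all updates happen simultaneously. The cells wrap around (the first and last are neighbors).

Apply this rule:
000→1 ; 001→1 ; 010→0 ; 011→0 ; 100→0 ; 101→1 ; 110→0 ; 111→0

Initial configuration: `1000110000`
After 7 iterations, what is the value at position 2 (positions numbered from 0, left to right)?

1

0011000111
0100011000
1001100011
0010001100
1100110001
0001000110
1110011000
position 2 holds 1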